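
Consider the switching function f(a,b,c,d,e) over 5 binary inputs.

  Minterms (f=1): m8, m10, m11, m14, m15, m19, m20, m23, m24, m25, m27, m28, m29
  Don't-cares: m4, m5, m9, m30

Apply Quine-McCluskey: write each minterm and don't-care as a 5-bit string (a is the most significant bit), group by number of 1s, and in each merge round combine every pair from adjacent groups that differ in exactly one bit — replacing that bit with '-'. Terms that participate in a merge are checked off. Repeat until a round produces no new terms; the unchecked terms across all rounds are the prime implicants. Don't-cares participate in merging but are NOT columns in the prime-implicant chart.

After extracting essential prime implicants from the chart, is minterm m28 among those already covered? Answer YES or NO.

Round 0: 00100✓ 00101✓ 01000✓ 01001✓ 01010✓ 01011✓ 01110✓ 01111✓ 10011✓ 10100✓ 10111✓ 11000✓ 11001✓ 11011✓ 11100✓ 11101✓ 11110✓
Round 1: -0100 -1000✓ -1001✓ -1011✓ -1110 0010- 01-10✓ 01-11✓ 010-0✓ 010-1✓ 0100-✓ 0101-✓ 0111-✓ 1-011 1-100 10-11 11-00✓ 11-01✓ 110-1✓ 1100-✓ 111-0 1110-✓
Round 2: -10-1 -100- 01-1- 010-- 11-0-
PIs = {-0100, -10-1, -100-, -1110, 0010-, 01-1-, 010--, 1-011, 1-100, 10-11, 11-0-, 111-0}
Coverage chart:
  m8: -100-,010--
  m10: 01-1-,010--
  m11: -10-1,01-1-,010--
  m14: -1110,01-1-
  m15: 01-1- ←essential
  m19: 1-011,10-11
  m20: -0100,1-100
  m23: 10-11 ←essential
  m24: -100-,11-0-
  m25: -10-1,-100-,11-0-
  m27: -10-1,1-011
  m28: 1-100,11-0-,111-0
  m29: 11-0- ←essential
Essential: 01-1-, 10-11, 11-0-

YES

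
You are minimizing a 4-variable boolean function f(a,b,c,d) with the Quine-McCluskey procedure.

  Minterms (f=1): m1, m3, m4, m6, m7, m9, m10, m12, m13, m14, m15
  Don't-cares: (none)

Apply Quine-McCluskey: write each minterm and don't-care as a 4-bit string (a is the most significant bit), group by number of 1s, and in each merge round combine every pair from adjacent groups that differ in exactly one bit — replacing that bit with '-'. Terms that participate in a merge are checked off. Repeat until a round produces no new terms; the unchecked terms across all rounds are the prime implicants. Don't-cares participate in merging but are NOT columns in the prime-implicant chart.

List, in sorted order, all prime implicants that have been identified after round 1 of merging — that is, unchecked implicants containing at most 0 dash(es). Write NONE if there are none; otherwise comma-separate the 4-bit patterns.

NONE

Round 0: 0001✓ 0011✓ 0100✓ 0110✓ 0111✓ 1001✓ 1010✓ 1100✓ 1101✓ 1110✓ 1111✓
Round 1: -001 -100✓ -110✓ -111✓ 0-11 00-1 01-0✓ 011-✓ 1-01 1-10 11-0✓ 11-1✓ 110-✓ 111-✓
Round 2: -1-0 -11- 11--
PIs = {-001, -1-0, -11-, 0-11, 00-1, 1-01, 1-10, 11--}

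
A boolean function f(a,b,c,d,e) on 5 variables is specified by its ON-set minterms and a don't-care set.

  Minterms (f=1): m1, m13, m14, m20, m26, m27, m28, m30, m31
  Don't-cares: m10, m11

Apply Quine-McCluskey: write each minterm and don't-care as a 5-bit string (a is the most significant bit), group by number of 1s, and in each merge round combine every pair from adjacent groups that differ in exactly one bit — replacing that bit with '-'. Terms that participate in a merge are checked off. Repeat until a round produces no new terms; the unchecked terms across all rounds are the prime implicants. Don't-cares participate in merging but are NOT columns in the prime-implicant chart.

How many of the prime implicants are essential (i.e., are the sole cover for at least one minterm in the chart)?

size-2^0 implicants → 00001  01010(✓)  01011(✓)  01101  01110(✓)  10100(✓)  11010(✓)  11011(✓)  11100(✓)  11110(✓)  11111(✓)
size-2^1 implicants → -1010(✓)  -1011(✓)  -1110(✓)  01-10(✓)  0101-(✓)  1-100  11-10(✓)  11-11(✓)  1101-(✓)  111-0  1111-(✓)
size-2^2 implicants → -1-10  -101-  11-1-
Unchecked terms (primes): -1-10, -101-, 00001, 01101, 1-100, 11-1-, 111-0
Minterm coverage:
  m1 ⊆ 00001 [E]
  m13 ⊆ 01101 [E]
  m14 ⊆ -1-10 [E]
  m20 ⊆ 1-100 [E]
  m26 ⊆ -1-10,-101-,11-1-
  m27 ⊆ -101-,11-1-
  m28 ⊆ 1-100,111-0
  m30 ⊆ -1-10,11-1-,111-0
  m31 ⊆ 11-1- [E]
E = {-1-10, 00001, 01101, 1-100, 11-1-}

5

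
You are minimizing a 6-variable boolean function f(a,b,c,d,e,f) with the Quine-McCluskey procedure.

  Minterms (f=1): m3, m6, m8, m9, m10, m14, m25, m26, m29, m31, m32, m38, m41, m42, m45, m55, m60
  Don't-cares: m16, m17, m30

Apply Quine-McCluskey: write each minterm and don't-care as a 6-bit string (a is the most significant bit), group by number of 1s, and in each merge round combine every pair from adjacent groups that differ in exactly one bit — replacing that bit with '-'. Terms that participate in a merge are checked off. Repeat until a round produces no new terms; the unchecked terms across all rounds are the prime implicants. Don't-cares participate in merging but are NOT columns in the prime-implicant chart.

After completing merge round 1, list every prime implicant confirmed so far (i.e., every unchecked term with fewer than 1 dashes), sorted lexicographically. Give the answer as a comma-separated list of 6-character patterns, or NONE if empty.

000011, 100000, 110111, 111100

size-2^0 implicants → 000011  000110(✓)  001000(✓)  001001(✓)  001010(✓)  001110(✓)  010000(✓)  010001(✓)  011001(✓)  011010(✓)  011101(✓)  011110(✓)  011111(✓)  100000  100110(✓)  101001(✓)  101010(✓)  101101(✓)  110111  111100
size-2^1 implicants → -00110  -01001  -01010  0-1001  0-1010(✓)  0-1110(✓)  00-110  001-10(✓)  0010-0  00100-  01-001  01000-  011-01  011-10(✓)  0111-1  01111-  101-01
size-2^2 implicants → 0-1-10
Unchecked terms (primes): -00110, -01001, -01010, 0-1-10, 0-1001, 00-110, 000011, 0010-0, 00100-, 01-001, 01000-, 011-01, 0111-1, 01111-, 100000, 101-01, 110111, 111100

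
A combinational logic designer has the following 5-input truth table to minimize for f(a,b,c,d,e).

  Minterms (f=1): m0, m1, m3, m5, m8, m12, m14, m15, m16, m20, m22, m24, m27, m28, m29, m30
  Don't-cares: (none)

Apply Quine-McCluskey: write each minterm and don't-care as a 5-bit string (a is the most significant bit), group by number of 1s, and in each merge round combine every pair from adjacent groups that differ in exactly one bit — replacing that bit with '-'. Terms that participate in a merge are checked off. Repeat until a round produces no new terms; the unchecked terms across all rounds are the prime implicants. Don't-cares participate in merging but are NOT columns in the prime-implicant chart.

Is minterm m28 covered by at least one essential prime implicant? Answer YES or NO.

size-2^0 implicants → 00000(✓)  00001(✓)  00011(✓)  00101(✓)  01000(✓)  01100(✓)  01110(✓)  01111(✓)  10000(✓)  10100(✓)  10110(✓)  11000(✓)  11011  11100(✓)  11101(✓)  11110(✓)
size-2^1 implicants → -0000(✓)  -1000(✓)  -1100(✓)  -1110(✓)  0-000(✓)  00-01  000-1  0000-  01-00(✓)  011-0(✓)  0111-  1-000(✓)  1-100(✓)  1-110(✓)  10-00(✓)  101-0(✓)  11-00(✓)  111-0(✓)  1110-
size-2^2 implicants → --000  -1-00  -11-0  1--00  1-1-0
Unchecked terms (primes): --000, -1-00, -11-0, 00-01, 000-1, 0000-, 0111-, 1--00, 1-1-0, 11011, 1110-
Minterm coverage:
  m0 ⊆ --000,0000-
  m1 ⊆ 00-01,000-1,0000-
  m3 ⊆ 000-1 [E]
  m5 ⊆ 00-01 [E]
  m8 ⊆ --000,-1-00
  m12 ⊆ -1-00,-11-0
  m14 ⊆ -11-0,0111-
  m15 ⊆ 0111- [E]
  m16 ⊆ --000,1--00
  m20 ⊆ 1--00,1-1-0
  m22 ⊆ 1-1-0 [E]
  m24 ⊆ --000,-1-00,1--00
  m27 ⊆ 11011 [E]
  m28 ⊆ -1-00,-11-0,1--00,1-1-0,1110-
  m29 ⊆ 1110- [E]
  m30 ⊆ -11-0,1-1-0
E = {00-01, 000-1, 0111-, 1-1-0, 11011, 1110-}

YES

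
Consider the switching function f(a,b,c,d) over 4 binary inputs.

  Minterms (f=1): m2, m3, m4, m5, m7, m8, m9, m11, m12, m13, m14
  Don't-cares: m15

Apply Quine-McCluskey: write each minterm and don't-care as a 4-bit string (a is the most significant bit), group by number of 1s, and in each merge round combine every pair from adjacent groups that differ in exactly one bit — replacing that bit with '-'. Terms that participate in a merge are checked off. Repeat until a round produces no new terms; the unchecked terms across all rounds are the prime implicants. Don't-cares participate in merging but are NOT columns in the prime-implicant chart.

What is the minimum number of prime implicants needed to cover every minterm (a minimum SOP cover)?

Round 0: 0010✓ 0011✓ 0100✓ 0101✓ 0111✓ 1000✓ 1001✓ 1011✓ 1100✓ 1101✓ 1110✓ 1111✓
Round 1: -011✓ -100✓ -101✓ -111✓ 0-11✓ 001- 01-1✓ 010-✓ 1-00✓ 1-01✓ 1-11✓ 10-1✓ 100-✓ 11-0✓ 11-1✓ 110-✓ 111-✓
Round 2: --11 -1-1 -10- 1--1 1-0- 11--
PIs = {--11, -1-1, -10-, 001-, 1--1, 1-0-, 11--}
Coverage chart:
  m2: 001- ←essential
  m3: --11,001-
  m4: -10- ←essential
  m5: -1-1,-10-
  m7: --11,-1-1
  m8: 1-0- ←essential
  m9: 1--1,1-0-
  m11: --11,1--1
  m12: -10-,1-0-,11--
  m13: -1-1,-10-,1--1,1-0-,11--
  m14: 11-- ←essential
Essential: -10-, 001-, 1-0-, 11--
Petrick residual → --11
Min cover (5 terms): cd + bc' + a'b'c + ac' + ab

5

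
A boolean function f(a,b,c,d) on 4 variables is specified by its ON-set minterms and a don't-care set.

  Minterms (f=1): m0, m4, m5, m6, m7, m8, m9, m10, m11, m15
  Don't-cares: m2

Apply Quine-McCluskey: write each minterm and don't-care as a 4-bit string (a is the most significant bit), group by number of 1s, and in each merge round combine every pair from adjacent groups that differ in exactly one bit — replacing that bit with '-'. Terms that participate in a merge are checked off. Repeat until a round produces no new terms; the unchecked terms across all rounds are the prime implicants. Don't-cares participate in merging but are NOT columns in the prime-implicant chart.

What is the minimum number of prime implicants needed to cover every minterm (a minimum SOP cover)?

[col 0] 0000*, 0010*, 0100*, 0101*, 0110*, 0111*, 1000*, 1001*, 1010*, 1011*, 1111*
[col 1] -000*, -010*, -111, 0-00*, 0-10*, 00-0*, 01-0*, 01-1*, 010-*, 011-*, 1-11, 10-0*, 10-1*, 100-*, 101-*
[col 2] -0-0, 0--0, 01--, 10--
Prime implicants: -0-0, -111, 0--0, 01--, 1-11, 10--
PI chart (minterm → PIs covering it):
  0 | -0-0,0--0
  4 | 0--0,01--
  5 | 01--  (sole → essential)
  6 | 0--0,01--
  7 | -111,01--
  8 | -0-0,10--
  9 | 10--  (sole → essential)
  10 | -0-0,10--
  11 | 1-11,10--
  15 | -111,1-11
Essential prime implicants: 01--, 10--
Petrick residual → -0-0, -111
Minimum SOP uses 4 PIs: b'd' + bcd + a'b + ab'

4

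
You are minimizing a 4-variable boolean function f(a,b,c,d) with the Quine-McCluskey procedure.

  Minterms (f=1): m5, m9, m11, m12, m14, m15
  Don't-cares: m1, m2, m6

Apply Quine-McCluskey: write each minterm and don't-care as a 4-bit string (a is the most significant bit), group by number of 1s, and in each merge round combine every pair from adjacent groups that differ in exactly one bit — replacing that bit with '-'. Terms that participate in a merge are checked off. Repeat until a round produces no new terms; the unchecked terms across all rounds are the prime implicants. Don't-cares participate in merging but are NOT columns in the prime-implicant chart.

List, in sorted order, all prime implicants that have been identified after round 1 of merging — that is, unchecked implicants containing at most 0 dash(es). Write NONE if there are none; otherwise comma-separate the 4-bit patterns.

Round 0: 0001✓ 0010✓ 0101✓ 0110✓ 1001✓ 1011✓ 1100✓ 1110✓ 1111✓
Round 1: -001 -110 0-01 0-10 1-11 10-1 11-0 111-
PIs = {-001, -110, 0-01, 0-10, 1-11, 10-1, 11-0, 111-}

NONE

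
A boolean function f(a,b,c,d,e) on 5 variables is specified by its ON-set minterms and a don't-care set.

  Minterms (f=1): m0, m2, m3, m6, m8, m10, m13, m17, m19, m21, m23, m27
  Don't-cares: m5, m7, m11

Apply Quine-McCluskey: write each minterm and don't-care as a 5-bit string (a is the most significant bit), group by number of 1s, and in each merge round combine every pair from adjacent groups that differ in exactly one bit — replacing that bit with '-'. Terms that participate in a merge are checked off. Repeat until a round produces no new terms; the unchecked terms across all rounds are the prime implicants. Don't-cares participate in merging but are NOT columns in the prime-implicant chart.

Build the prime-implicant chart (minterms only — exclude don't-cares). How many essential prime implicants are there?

5

[col 0] 00000*, 00010*, 00011*, 00101*, 00110*, 00111*, 01000*, 01010*, 01011*, 01101*, 10001*, 10011*, 10101*, 10111*, 11011*
[col 1] -0011*, -0101*, -0111*, -1011*, 0-000*, 0-010*, 0-011*, 0-101, 00-10*, 00-11*, 000-0*, 0001-*, 001-1*, 0011-*, 010-0*, 0101-*, 1-011*, 10-01*, 10-11*, 100-1*, 101-1*
[col 2] --011, -0-11, -01-1, 0-0-0, 0-01-, 00-1-, 10--1
Prime implicants: --011, -0-11, -01-1, 0-0-0, 0-01-, 0-101, 00-1-, 10--1
PI chart (minterm → PIs covering it):
  0 | 0-0-0  (sole → essential)
  2 | 0-0-0,0-01-,00-1-
  3 | --011,-0-11,0-01-,00-1-
  6 | 00-1-  (sole → essential)
  8 | 0-0-0  (sole → essential)
  10 | 0-0-0,0-01-
  13 | 0-101  (sole → essential)
  17 | 10--1  (sole → essential)
  19 | --011,-0-11,10--1
  21 | -01-1,10--1
  23 | -0-11,-01-1,10--1
  27 | --011  (sole → essential)
Essential prime implicants: --011, 0-0-0, 0-101, 00-1-, 10--1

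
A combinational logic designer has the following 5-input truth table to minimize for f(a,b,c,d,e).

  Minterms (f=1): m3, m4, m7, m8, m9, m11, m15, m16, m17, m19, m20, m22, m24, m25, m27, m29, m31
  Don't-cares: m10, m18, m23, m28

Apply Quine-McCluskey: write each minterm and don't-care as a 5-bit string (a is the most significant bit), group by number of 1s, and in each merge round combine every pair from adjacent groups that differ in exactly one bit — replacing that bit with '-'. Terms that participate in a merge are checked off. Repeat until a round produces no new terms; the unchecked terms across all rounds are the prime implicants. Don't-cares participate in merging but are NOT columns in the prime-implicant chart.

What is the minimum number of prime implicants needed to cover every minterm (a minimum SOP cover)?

6

[col 0] 00011*, 00100*, 00111*, 01000*, 01001*, 01010*, 01011*, 01111*, 10000*, 10001*, 10010*, 10011*, 10100*, 10110*, 10111*, 11000*, 11001*, 11011*, 11100*, 11101*, 11111*
[col 1] -0011*, -0100, -0111*, -1000*, -1001*, -1011*, -1111*, 0-011*, 0-111*, 00-11*, 01-11*, 010-0*, 010-1*, 0100-*, 0101-*, 1-000*, 1-001*, 1-011*, 1-100*, 1-111*, 10-00*, 10-10*, 10-11*, 100-0*, 100-1*, 1000-*, 1001-*, 101-0*, 1011-*, 11-00*, 11-01*, 11-11*, 110-1*, 1100-*, 111-1*, 1110-*
[col 2] --011*, --111*, -0-11*, -1-11*, -10-1, -100-, 0--11*, 010--, 1--00, 1--11*, 1-0-1, 1-00-, 10--0, 10-1-, 100--, 11--1, 11-0-
[col 3] ---11
Prime implicants: ---11, -0100, -10-1, -100-, 010--, 1--00, 1-0-1, 1-00-, 10--0, 10-1-, 100--, 11--1, 11-0-
PI chart (minterm → PIs covering it):
  3 | ---11  (sole → essential)
  4 | -0100  (sole → essential)
  7 | ---11  (sole → essential)
  8 | -100-,010--
  9 | -10-1,-100-,010--
  11 | ---11,-10-1,010--
  15 | ---11  (sole → essential)
  16 | 1--00,1-00-,10--0,100--
  17 | 1-0-1,1-00-,100--
  19 | ---11,1-0-1,10-1-,100--
  20 | -0100,1--00,10--0
  22 | 10--0,10-1-
  24 | -100-,1--00,1-00-,11-0-
  25 | -10-1,-100-,1-0-1,1-00-,11--1,11-0-
  27 | ---11,-10-1,1-0-1,11--1
  29 | 11--1,11-0-
  31 | ---11,11--1
Essential prime implicants: ---11, -0100
Petrick residual → -100-, 1-0-1, 10--0, 11--1
Minimum SOP uses 6 PIs: de + b'cd'e' + bc'd' + ac'e + ab'e' + abe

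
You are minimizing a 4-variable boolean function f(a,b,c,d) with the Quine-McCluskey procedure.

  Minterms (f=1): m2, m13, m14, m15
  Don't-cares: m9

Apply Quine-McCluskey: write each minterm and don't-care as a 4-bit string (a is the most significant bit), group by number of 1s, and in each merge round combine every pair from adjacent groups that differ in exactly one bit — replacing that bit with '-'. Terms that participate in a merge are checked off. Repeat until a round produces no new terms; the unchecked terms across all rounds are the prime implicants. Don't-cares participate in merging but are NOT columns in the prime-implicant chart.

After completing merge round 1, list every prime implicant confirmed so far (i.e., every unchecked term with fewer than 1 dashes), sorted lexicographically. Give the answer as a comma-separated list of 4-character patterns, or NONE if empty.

Round 0: 0010 1001✓ 1101✓ 1110✓ 1111✓
Round 1: 1-01 11-1 111-
PIs = {0010, 1-01, 11-1, 111-}

0010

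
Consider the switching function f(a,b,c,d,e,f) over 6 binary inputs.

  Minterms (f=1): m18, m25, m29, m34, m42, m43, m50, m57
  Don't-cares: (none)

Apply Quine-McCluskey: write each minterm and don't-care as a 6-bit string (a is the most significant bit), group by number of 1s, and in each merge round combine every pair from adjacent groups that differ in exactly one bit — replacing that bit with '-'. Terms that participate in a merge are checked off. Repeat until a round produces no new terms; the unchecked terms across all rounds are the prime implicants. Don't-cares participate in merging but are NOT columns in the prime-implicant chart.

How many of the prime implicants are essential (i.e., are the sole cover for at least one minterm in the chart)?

4

[col 0] 010010*, 011001*, 011101*, 100010*, 101010*, 101011*, 110010*, 111001*
[col 1] -10010, -11001, 011-01, 1-0010, 10-010, 10101-
Prime implicants: -10010, -11001, 011-01, 1-0010, 10-010, 10101-
PI chart (minterm → PIs covering it):
  18 | -10010  (sole → essential)
  25 | -11001,011-01
  29 | 011-01  (sole → essential)
  34 | 1-0010,10-010
  42 | 10-010,10101-
  43 | 10101-  (sole → essential)
  50 | -10010,1-0010
  57 | -11001  (sole → essential)
Essential prime implicants: -10010, -11001, 011-01, 10101-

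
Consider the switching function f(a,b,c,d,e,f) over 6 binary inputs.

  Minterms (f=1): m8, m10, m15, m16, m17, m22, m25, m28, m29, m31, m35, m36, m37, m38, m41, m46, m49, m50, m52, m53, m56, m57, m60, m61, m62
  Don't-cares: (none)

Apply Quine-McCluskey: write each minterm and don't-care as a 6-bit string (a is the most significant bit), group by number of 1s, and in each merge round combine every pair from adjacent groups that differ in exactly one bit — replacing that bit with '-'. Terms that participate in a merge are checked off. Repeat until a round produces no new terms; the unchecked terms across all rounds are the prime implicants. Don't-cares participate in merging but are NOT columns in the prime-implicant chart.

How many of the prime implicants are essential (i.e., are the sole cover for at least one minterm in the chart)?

10

[col 0] 001000*, 001010*, 001111*, 010000*, 010001*, 010110, 011001*, 011100*, 011101*, 011111*, 100011, 100100*, 100101*, 100110*, 101001*, 101110*, 110001*, 110010, 110100*, 110101*, 111000*, 111001*, 111100*, 111101*, 111110*
[col 1] -10001*, -11001*, -11100*, -11101*, 0-1111, 0010-0, 01-001*, 01000-, 011-01*, 0111-1, 01110-*, 1-0100*, 1-0101*, 1-1001, 1-1110, 10-110, 1001-0, 10010-*, 11-001*, 11-100*, 11-101*, 110-01*, 11010-*, 111-00*, 111-01*, 11100-*, 1111-0, 11110-*
[col 2] -1-001, -11-01, -1110-, 1-010-, 11--01, 11-10-, 111-0-
Prime implicants: -1-001, -11-01, -1110-, 0-1111, 0010-0, 01000-, 010110, 0111-1, 1-010-, 1-1001, 1-1110, 10-110, 100011, 1001-0, 11--01, 11-10-, 110010, 111-0-, 1111-0
PI chart (minterm → PIs covering it):
  8 | 0010-0  (sole → essential)
  10 | 0010-0  (sole → essential)
  15 | 0-1111  (sole → essential)
  16 | 01000-  (sole → essential)
  17 | -1-001,01000-
  22 | 010110  (sole → essential)
  25 | -1-001,-11-01
  28 | -1110-  (sole → essential)
  29 | -11-01,-1110-,0111-1
  31 | 0-1111,0111-1
  35 | 100011  (sole → essential)
  36 | 1-010-,1001-0
  37 | 1-010-  (sole → essential)
  38 | 10-110,1001-0
  41 | 1-1001  (sole → essential)
  46 | 1-1110,10-110
  49 | -1-001,11--01
  50 | 110010  (sole → essential)
  52 | 1-010-,11-10-
  53 | 1-010-,11--01,11-10-
  56 | 111-0-  (sole → essential)
  57 | -1-001,-11-01,1-1001,11--01,111-0-
  60 | -1110-,11-10-,111-0-,1111-0
  61 | -11-01,-1110-,11--01,11-10-,111-0-
  62 | 1-1110,1111-0
Essential prime implicants: -1110-, 0-1111, 0010-0, 01000-, 010110, 1-010-, 1-1001, 100011, 110010, 111-0-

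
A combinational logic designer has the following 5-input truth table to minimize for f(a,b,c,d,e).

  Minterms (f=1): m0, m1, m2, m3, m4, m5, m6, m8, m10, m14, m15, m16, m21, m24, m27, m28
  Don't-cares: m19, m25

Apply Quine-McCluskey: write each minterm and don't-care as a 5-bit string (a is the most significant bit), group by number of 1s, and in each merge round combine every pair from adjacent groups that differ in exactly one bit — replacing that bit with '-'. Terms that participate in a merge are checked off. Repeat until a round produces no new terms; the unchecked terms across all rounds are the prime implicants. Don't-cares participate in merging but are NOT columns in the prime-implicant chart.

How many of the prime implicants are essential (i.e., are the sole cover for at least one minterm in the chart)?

4

[col 0] 00000*, 00001*, 00010*, 00011*, 00100*, 00101*, 00110*, 01000*, 01010*, 01110*, 01111*, 10000*, 10011*, 10101*, 11000*, 11001*, 11011*, 11100*
[col 1] -0000*, -0011, -0101, -1000*, 0-000*, 0-010*, 0-110*, 00-00*, 00-01*, 00-10*, 000-0*, 000-1*, 0000-*, 0001-*, 001-0*, 0010-*, 01-10*, 010-0*, 0111-, 1-000*, 1-011, 11-00, 110-1, 1100-
[col 2] --000, 0--10, 0-0-0, 00--0, 00-0-, 000--
Prime implicants: --000, -0011, -0101, 0--10, 0-0-0, 00--0, 00-0-, 000--, 0111-, 1-011, 11-00, 110-1, 1100-
PI chart (minterm → PIs covering it):
  0 | --000,0-0-0,00--0,00-0-,000--
  1 | 00-0-,000--
  2 | 0--10,0-0-0,00--0,000--
  3 | -0011,000--
  4 | 00--0,00-0-
  5 | -0101,00-0-
  6 | 0--10,00--0
  8 | --000,0-0-0
  10 | 0--10,0-0-0
  14 | 0--10,0111-
  15 | 0111-  (sole → essential)
  16 | --000  (sole → essential)
  21 | -0101  (sole → essential)
  24 | --000,11-00,1100-
  27 | 1-011,110-1
  28 | 11-00  (sole → essential)
Essential prime implicants: --000, -0101, 0111-, 11-00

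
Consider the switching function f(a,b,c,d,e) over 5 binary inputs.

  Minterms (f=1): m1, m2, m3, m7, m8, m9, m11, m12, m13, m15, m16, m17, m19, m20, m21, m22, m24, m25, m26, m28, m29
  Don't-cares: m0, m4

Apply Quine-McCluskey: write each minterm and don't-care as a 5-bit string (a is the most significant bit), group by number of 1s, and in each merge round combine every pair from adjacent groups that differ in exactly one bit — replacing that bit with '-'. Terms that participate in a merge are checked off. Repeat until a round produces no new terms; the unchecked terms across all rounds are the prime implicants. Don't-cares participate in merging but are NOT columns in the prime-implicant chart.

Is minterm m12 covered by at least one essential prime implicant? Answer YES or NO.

NO

Round 0: 00000✓ 00001✓ 00010✓ 00011✓ 00100✓ 00111✓ 01000✓ 01001✓ 01011✓ 01100✓ 01101✓ 01111✓ 10000✓ 10001✓ 10011✓ 10100✓ 10101✓ 10110✓ 11000✓ 11001✓ 11010✓ 11100✓ 11101✓
Round 1: -0000✓ -0001✓ -0011✓ -0100✓ -1000✓ -1001✓ -1100✓ -1101✓ 0-000✓ 0-001✓ 0-011✓ 0-100✓ 0-111✓ 00-00✓ 00-11✓ 000-0✓ 000-1✓ 0000-✓ 0001-✓ 01-00✓ 01-01✓ 01-11✓ 010-1✓ 0100-✓ 011-1✓ 0110-✓ 1-000✓ 1-001✓ 1-100✓ 1-101✓ 10-00✓ 10-01✓ 100-1✓ 1000-✓ 101-0 1010-✓ 11-00✓ 11-01✓ 110-0 1100-✓ 1110-✓
Round 2: --000✓ --001✓ --100✓ -0-00✓ -00-1 -000-✓ -1-00✓ -1-01✓ -100-✓ -110-✓ 0--00✓ 0--11 0-0-1 0-00-✓ 000-- 01--1 01-0-✓ 1--00✓ 1--01✓ 1-00-✓ 1-10-✓ 10-0-✓ 11-0-✓
Round 3: ---00 --00- -1-0- 1--0-
PIs = {---00, --00-, -00-1, -1-0-, 0--11, 0-0-1, 000--, 01--1, 1--0-, 101-0, 110-0}
Coverage chart:
  m1: --00-,-00-1,0-0-1,000--
  m2: 000-- ←essential
  m3: -00-1,0--11,0-0-1,000--
  m7: 0--11 ←essential
  m8: ---00,--00-,-1-0-
  m9: --00-,-1-0-,0-0-1,01--1
  m11: 0--11,0-0-1,01--1
  m12: ---00,-1-0-
  m13: -1-0-,01--1
  m15: 0--11,01--1
  m16: ---00,--00-,1--0-
  m17: --00-,-00-1,1--0-
  m19: -00-1 ←essential
  m20: ---00,1--0-,101-0
  m21: 1--0- ←essential
  m22: 101-0 ←essential
  m24: ---00,--00-,-1-0-,1--0-,110-0
  m25: --00-,-1-0-,1--0-
  m26: 110-0 ←essential
  m28: ---00,-1-0-,1--0-
  m29: -1-0-,1--0-
Essential: -00-1, 0--11, 000--, 1--0-, 101-0, 110-0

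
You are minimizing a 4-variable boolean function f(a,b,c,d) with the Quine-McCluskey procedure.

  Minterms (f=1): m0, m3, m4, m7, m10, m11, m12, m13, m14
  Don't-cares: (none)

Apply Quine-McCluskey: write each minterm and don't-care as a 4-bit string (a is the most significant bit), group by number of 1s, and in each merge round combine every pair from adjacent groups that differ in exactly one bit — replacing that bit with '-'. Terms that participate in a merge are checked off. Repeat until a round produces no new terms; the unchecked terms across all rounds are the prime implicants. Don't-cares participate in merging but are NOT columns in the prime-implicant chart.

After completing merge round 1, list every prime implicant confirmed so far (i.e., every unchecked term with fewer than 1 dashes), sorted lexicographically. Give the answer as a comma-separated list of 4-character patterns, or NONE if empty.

NONE

Round 0: 0000✓ 0011✓ 0100✓ 0111✓ 1010✓ 1011✓ 1100✓ 1101✓ 1110✓
Round 1: -011 -100 0-00 0-11 1-10 101- 11-0 110-
PIs = {-011, -100, 0-00, 0-11, 1-10, 101-, 11-0, 110-}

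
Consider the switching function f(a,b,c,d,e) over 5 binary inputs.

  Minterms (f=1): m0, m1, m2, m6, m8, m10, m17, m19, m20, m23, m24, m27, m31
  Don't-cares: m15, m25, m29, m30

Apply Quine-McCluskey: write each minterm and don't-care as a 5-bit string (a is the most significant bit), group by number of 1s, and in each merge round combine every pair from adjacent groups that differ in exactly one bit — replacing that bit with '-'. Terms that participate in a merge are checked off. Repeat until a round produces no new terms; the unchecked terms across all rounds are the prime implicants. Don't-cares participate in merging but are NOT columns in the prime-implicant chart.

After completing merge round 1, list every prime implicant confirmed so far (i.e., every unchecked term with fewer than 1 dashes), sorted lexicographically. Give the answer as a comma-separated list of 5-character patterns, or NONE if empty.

10100

[col 0] 00000*, 00001*, 00010*, 00110*, 01000*, 01010*, 01111*, 10001*, 10011*, 10100, 10111*, 11000*, 11001*, 11011*, 11101*, 11110*, 11111*
[col 1] -0001, -1000, -1111, 0-000*, 0-010*, 00-10, 000-0*, 0000-, 010-0*, 1-001*, 1-011*, 1-111*, 10-11*, 100-1*, 11-01*, 11-11*, 110-1*, 1100-, 111-1*, 1111-
[col 2] 0-0-0, 1--11, 1-0-1, 11--1
Prime implicants: -0001, -1000, -1111, 0-0-0, 00-10, 0000-, 1--11, 1-0-1, 10100, 11--1, 1100-, 1111-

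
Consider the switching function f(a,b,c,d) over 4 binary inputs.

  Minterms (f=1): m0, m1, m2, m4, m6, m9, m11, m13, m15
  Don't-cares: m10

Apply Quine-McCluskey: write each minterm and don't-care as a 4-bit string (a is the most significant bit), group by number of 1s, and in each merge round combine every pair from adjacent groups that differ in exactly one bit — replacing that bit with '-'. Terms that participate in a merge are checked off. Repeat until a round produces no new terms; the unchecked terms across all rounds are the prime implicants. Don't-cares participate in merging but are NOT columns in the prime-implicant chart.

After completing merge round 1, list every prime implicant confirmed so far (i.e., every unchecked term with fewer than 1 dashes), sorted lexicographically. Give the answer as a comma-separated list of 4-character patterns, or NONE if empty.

Round 0: 0000✓ 0001✓ 0010✓ 0100✓ 0110✓ 1001✓ 1010✓ 1011✓ 1101✓ 1111✓
Round 1: -001 -010 0-00✓ 0-10✓ 00-0✓ 000- 01-0✓ 1-01✓ 1-11✓ 10-1✓ 101- 11-1✓
Round 2: 0--0 1--1
PIs = {-001, -010, 0--0, 000-, 1--1, 101-}

NONE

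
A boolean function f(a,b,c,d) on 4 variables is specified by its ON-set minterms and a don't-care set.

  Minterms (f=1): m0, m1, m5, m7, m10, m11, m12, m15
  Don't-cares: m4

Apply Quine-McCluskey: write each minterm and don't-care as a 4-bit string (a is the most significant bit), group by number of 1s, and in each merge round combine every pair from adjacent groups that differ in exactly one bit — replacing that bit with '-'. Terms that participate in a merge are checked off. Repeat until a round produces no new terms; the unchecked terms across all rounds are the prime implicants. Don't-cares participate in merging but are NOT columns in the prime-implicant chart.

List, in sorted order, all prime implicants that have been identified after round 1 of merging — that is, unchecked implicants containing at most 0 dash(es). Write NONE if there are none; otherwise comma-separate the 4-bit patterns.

NONE

size-2^0 implicants → 0000(✓)  0001(✓)  0100(✓)  0101(✓)  0111(✓)  1010(✓)  1011(✓)  1100(✓)  1111(✓)
size-2^1 implicants → -100  -111  0-00(✓)  0-01(✓)  000-(✓)  01-1  010-(✓)  1-11  101-
size-2^2 implicants → 0-0-
Unchecked terms (primes): -100, -111, 0-0-, 01-1, 1-11, 101-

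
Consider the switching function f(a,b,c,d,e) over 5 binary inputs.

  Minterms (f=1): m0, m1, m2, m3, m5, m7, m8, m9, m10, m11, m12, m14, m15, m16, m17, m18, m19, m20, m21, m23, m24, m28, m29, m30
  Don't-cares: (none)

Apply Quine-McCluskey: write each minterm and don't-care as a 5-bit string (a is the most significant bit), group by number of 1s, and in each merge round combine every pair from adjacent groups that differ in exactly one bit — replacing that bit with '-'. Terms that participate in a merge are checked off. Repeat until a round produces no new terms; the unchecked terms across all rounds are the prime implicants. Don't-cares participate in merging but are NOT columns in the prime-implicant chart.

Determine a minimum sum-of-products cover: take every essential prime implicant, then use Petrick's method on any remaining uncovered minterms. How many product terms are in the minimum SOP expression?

[col 0] 00000*, 00001*, 00010*, 00011*, 00101*, 00111*, 01000*, 01001*, 01010*, 01011*, 01100*, 01110*, 01111*, 10000*, 10001*, 10010*, 10011*, 10100*, 10101*, 10111*, 11000*, 11100*, 11101*, 11110*
[col 1] -0000*, -0001*, -0010*, -0011*, -0101*, -0111*, -1000*, -1100*, -1110*, 0-000*, 0-001*, 0-010*, 0-011*, 0-111*, 00-01*, 00-11*, 000-0*, 000-1*, 0000-*, 0001-*, 001-1*, 01-00*, 01-10*, 01-11*, 010-0*, 010-1*, 0100-*, 0101-*, 011-0*, 0111-*, 1-000*, 1-100*, 1-101*, 10-00*, 10-01*, 10-11*, 100-0*, 100-1*, 1000-*, 1001-*, 101-1*, 1010-*, 11-00*, 111-0*, 1110-*
[col 2] --000, -0-01*, -0-11*, -00-0*, -00-1*, -000-*, -001-*, -01-1*, -1-00, -11-0, 0--11, 0-0-0*, 0-0-1*, 0-00-*, 0-01-*, 00--1*, 000--*, 01--0, 01-1-, 010--*, 1--00, 1-10-, 10--1*, 10-0-, 100--*
[col 3] -0--1, -00--, 0-0--
Prime implicants: --000, -0--1, -00--, -1-00, -11-0, 0--11, 0-0--, 01--0, 01-1-, 1--00, 1-10-, 10-0-
PI chart (minterm → PIs covering it):
  0 | --000,-00--,0-0--
  1 | -0--1,-00--,0-0--
  2 | -00--,0-0--
  3 | -0--1,-00--,0--11,0-0--
  5 | -0--1  (sole → essential)
  7 | -0--1,0--11
  8 | --000,-1-00,0-0--,01--0
  9 | 0-0--  (sole → essential)
  10 | 0-0--,01--0,01-1-
  11 | 0--11,0-0--,01-1-
  12 | -1-00,-11-0,01--0
  14 | -11-0,01--0,01-1-
  15 | 0--11,01-1-
  16 | --000,-00--,1--00,10-0-
  17 | -0--1,-00--,10-0-
  18 | -00--  (sole → essential)
  19 | -0--1,-00--
  20 | 1--00,1-10-,10-0-
  21 | -0--1,1-10-,10-0-
  23 | -0--1  (sole → essential)
  24 | --000,-1-00,1--00
  28 | -1-00,-11-0,1--00,1-10-
  29 | 1-10-  (sole → essential)
  30 | -11-0  (sole → essential)
Essential prime implicants: -0--1, -00--, -11-0, 0-0--, 1-10-
Petrick residual → --000, 0--11
Minimum SOP uses 7 PIs: c'd'e' + b'e + b'c' + bce' + a'de + a'c' + acd'

7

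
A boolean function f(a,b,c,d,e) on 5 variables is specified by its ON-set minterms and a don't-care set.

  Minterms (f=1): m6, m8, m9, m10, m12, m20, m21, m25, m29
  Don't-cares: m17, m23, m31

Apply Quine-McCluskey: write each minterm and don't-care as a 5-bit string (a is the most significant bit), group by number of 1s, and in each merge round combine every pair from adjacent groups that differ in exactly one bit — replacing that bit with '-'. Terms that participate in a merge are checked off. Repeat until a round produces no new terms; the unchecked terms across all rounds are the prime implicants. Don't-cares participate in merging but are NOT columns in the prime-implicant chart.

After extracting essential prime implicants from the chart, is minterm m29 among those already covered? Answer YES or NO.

NO

size-2^0 implicants → 00110  01000(✓)  01001(✓)  01010(✓)  01100(✓)  10001(✓)  10100(✓)  10101(✓)  10111(✓)  11001(✓)  11101(✓)  11111(✓)
size-2^1 implicants → -1001  01-00  010-0  0100-  1-001(✓)  1-101(✓)  1-111(✓)  10-01(✓)  101-1(✓)  1010-  11-01(✓)  111-1(✓)
size-2^2 implicants → 1--01  1-1-1
Unchecked terms (primes): -1001, 00110, 01-00, 010-0, 0100-, 1--01, 1-1-1, 1010-
Minterm coverage:
  m6 ⊆ 00110 [E]
  m8 ⊆ 01-00,010-0,0100-
  m9 ⊆ -1001,0100-
  m10 ⊆ 010-0 [E]
  m12 ⊆ 01-00 [E]
  m20 ⊆ 1010- [E]
  m21 ⊆ 1--01,1-1-1,1010-
  m25 ⊆ -1001,1--01
  m29 ⊆ 1--01,1-1-1
E = {00110, 01-00, 010-0, 1010-}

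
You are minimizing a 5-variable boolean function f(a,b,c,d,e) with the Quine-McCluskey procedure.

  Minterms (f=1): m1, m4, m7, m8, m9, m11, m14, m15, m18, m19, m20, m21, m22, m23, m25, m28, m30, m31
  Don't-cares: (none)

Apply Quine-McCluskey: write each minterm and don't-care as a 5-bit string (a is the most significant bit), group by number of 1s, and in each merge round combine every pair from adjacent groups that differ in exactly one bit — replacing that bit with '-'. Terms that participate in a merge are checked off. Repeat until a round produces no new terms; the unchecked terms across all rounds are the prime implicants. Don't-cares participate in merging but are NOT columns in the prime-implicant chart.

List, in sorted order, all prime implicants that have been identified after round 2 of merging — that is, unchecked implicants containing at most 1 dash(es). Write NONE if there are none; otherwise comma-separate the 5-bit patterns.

-0100, -1001, 0-001, 01-11, 010-1, 0100-

Round 0: 00001✓ 00100✓ 00111✓ 01000✓ 01001✓ 01011✓ 01110✓ 01111✓ 10010✓ 10011✓ 10100✓ 10101✓ 10110✓ 10111✓ 11001✓ 11100✓ 11110✓ 11111✓
Round 1: -0100 -0111✓ -1001 -1110✓ -1111✓ 0-001 0-111✓ 01-11 010-1 0100- 0111-✓ 1-100✓ 1-110✓ 1-111✓ 10-10✓ 10-11✓ 1001-✓ 101-0✓ 101-1✓ 1010-✓ 1011-✓ 111-0✓ 1111-✓
Round 2: --111 -111- 1-1-0 1-11- 10-1- 101--
PIs = {--111, -0100, -1001, -111-, 0-001, 01-11, 010-1, 0100-, 1-1-0, 1-11-, 10-1-, 101--}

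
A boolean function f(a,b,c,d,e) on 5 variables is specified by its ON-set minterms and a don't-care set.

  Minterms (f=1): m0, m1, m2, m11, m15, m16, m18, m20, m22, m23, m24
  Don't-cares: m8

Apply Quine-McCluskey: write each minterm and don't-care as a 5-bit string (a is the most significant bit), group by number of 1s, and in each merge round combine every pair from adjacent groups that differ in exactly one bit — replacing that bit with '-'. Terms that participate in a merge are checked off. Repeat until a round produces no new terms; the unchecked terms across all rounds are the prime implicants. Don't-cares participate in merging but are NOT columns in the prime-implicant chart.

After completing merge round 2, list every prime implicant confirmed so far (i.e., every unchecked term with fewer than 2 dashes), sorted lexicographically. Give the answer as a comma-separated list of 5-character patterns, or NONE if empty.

[col 0] 00000*, 00001*, 00010*, 01000*, 01011*, 01111*, 10000*, 10010*, 10100*, 10110*, 10111*, 11000*
[col 1] -0000*, -0010*, -1000*, 0-000*, 000-0*, 0000-, 01-11, 1-000*, 10-00*, 10-10*, 100-0*, 101-0*, 1011-
[col 2] --000, -00-0, 10--0
Prime implicants: --000, -00-0, 0000-, 01-11, 10--0, 1011-

0000-, 01-11, 1011-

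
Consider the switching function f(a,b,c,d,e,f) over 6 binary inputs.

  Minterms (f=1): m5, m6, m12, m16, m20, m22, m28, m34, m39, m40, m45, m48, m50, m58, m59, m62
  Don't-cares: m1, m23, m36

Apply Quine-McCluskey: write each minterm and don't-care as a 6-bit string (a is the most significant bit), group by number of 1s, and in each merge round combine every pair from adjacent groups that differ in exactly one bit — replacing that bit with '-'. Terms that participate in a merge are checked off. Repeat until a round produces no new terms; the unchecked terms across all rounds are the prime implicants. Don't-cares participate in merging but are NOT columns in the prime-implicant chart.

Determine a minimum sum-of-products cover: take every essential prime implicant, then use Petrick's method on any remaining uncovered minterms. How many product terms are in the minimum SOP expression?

[col 0] 000001*, 000101*, 000110*, 001100*, 010000*, 010100*, 010110*, 010111*, 011100*, 100010*, 100100, 100111, 101000, 101101, 110000*, 110010*, 111010*, 111011*, 111110*
[col 1] -10000, 0-0110, 0-1100, 000-01, 01-100, 010-00, 0101-0, 01011-, 1-0010, 11-010, 1100-0, 111-10, 11101-
Prime implicants: -10000, 0-0110, 0-1100, 000-01, 01-100, 010-00, 0101-0, 01011-, 1-0010, 100100, 100111, 101000, 101101, 11-010, 1100-0, 111-10, 11101-
PI chart (minterm → PIs covering it):
  5 | 000-01  (sole → essential)
  6 | 0-0110  (sole → essential)
  12 | 0-1100  (sole → essential)
  16 | -10000,010-00
  20 | 01-100,010-00,0101-0
  22 | 0-0110,0101-0,01011-
  28 | 0-1100,01-100
  34 | 1-0010  (sole → essential)
  39 | 100111  (sole → essential)
  40 | 101000  (sole → essential)
  45 | 101101  (sole → essential)
  48 | -10000,1100-0
  50 | 1-0010,11-010,1100-0
  58 | 11-010,111-10,11101-
  59 | 11101-  (sole → essential)
  62 | 111-10  (sole → essential)
Essential prime implicants: 0-0110, 0-1100, 000-01, 1-0010, 100111, 101000, 101101, 111-10, 11101-
Petrick residual → -10000, 01-100
Minimum SOP uses 11 PIs: bc'd'e'f' + a'c'def' + a'cde'f' + a'b'c'e'f + a'bde'f' + ac'd'ef' + ab'c'def + ab'cd'e'f' + ab'cde'f + abcef' + abcd'e

11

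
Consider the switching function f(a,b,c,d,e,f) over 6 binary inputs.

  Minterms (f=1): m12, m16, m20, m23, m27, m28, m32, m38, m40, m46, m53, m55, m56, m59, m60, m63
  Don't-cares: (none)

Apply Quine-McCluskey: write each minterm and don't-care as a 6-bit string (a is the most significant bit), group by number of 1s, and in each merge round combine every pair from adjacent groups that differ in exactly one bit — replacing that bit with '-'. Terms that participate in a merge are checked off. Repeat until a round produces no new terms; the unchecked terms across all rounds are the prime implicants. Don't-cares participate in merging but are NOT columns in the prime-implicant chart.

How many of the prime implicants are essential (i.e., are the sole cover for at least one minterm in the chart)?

7

size-2^0 implicants → 001100(✓)  010000(✓)  010100(✓)  010111(✓)  011011(✓)  011100(✓)  100000(✓)  100110(✓)  101000(✓)  101110(✓)  110101(✓)  110111(✓)  111000(✓)  111011(✓)  111100(✓)  111111(✓)
size-2^1 implicants → -10111  -11011  -11100  0-1100  01-100  010-00  1-1000  10-000  10-110  11-111  1101-1  111-00  111-11
Unchecked terms (primes): -10111, -11011, -11100, 0-1100, 01-100, 010-00, 1-1000, 10-000, 10-110, 11-111, 1101-1, 111-00, 111-11
Minterm coverage:
  m12 ⊆ 0-1100 [E]
  m16 ⊆ 010-00 [E]
  m20 ⊆ 01-100,010-00
  m23 ⊆ -10111 [E]
  m27 ⊆ -11011 [E]
  m28 ⊆ -11100,0-1100,01-100
  m32 ⊆ 10-000 [E]
  m38 ⊆ 10-110 [E]
  m40 ⊆ 1-1000,10-000
  m46 ⊆ 10-110 [E]
  m53 ⊆ 1101-1 [E]
  m55 ⊆ -10111,11-111,1101-1
  m56 ⊆ 1-1000,111-00
  m59 ⊆ -11011,111-11
  m60 ⊆ -11100,111-00
  m63 ⊆ 11-111,111-11
E = {-10111, -11011, 0-1100, 010-00, 10-000, 10-110, 1101-1}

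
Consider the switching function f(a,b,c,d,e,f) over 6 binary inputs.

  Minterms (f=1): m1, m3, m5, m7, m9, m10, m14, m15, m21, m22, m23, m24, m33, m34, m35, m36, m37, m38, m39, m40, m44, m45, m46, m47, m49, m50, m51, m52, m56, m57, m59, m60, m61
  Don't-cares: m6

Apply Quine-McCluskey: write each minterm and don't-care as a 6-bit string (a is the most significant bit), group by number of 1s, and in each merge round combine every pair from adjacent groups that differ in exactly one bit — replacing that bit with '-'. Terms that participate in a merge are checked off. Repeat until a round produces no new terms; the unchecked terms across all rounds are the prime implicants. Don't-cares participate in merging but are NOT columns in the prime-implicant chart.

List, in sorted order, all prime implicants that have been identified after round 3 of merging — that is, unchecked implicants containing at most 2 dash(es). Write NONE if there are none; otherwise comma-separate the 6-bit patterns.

-11000, 0-01-1, 0-011-, 00-001, 001-10, 1--100, 1-00-1, 1-001-, 1-1-00, 1-110-, 100-1-, 11-0-1, 111-0-

Round 0: 000001✓ 000011✓ 000101✓ 000110✓ 000111✓ 001001✓ 001010✓ 001110✓ 001111✓ 010101✓ 010110✓ 010111✓ 011000✓ 100001✓ 100010✓ 100011✓ 100100✓ 100101✓ 100110✓ 100111✓ 101000✓ 101100✓ 101101✓ 101110✓ 101111✓ 110001✓ 110010✓ 110011✓ 110100✓ 111000✓ 111001✓ 111011✓ 111100✓ 111101✓
Round 1: -00001✓ -00011✓ -00101✓ -00110✓ -00111✓ -01110✓ -01111✓ -11000 0-0101✓ 0-0110✓ 0-0111✓ 00-001 00-110✓ 00-111✓ 000-01✓ 000-11✓ 0000-1✓ 0001-1✓ 00011-✓ 001-10 00111-✓ 0101-1✓ 01011-✓ 1-0001✓ 1-0010✓ 1-0011✓ 1-0100✓ 1-1000✓ 1-1100✓ 1-1101✓ 10-100✓ 10-101✓ 10-110✓ 10-111✓ 100-01✓ 100-10✓ 100-11✓ 1000-1✓ 10001-✓ 1001-0✓ 1001-1✓ 10010-✓ 10011-✓ 101-00✓ 1011-0✓ 1011-1✓ 10110-✓ 10111-✓ 11-001✓ 11-011✓ 11-100✓ 1100-1✓ 11001-✓ 111-00✓ 111-01✓ 1110-1✓ 11100-✓ 11110-✓
Round 2: -0-110✓ -0-111✓ -00-01✓ -00-11✓ -000-1✓ -001-1✓ -0011-✓ -0111-✓ 0-01-1 0-011- 00-11-✓ 000--1✓ 1--100 1-00-1 1-001- 1-1-00 1-110- 10-1-0✓ 10-1-1✓ 10-10-✓ 10-11-✓ 100--1✓ 100-1- 1001--✓ 1011--✓ 11-0-1 111-0-
Round 3: -0-11- -00--1 10-1--
PIs = {-0-11-, -00--1, -11000, 0-01-1, 0-011-, 00-001, 001-10, 1--100, 1-00-1, 1-001-, 1-1-00, 1-110-, 10-1--, 100-1-, 11-0-1, 111-0-}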